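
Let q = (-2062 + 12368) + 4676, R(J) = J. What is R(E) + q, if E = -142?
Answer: 14840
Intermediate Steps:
q = 14982 (q = 10306 + 4676 = 14982)
R(E) + q = -142 + 14982 = 14840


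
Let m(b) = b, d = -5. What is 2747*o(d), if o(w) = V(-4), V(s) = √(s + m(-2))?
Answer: 2747*I*√6 ≈ 6728.8*I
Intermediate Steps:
V(s) = √(-2 + s) (V(s) = √(s - 2) = √(-2 + s))
o(w) = I*√6 (o(w) = √(-2 - 4) = √(-6) = I*√6)
2747*o(d) = 2747*(I*√6) = 2747*I*√6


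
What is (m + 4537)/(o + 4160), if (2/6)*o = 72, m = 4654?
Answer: 9191/4376 ≈ 2.1003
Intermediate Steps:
o = 216 (o = 3*72 = 216)
(m + 4537)/(o + 4160) = (4654 + 4537)/(216 + 4160) = 9191/4376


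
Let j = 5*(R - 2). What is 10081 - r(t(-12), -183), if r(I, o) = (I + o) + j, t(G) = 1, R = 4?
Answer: 10253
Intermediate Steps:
j = 10 (j = 5*(4 - 2) = 5*2 = 10)
r(I, o) = 10 + I + o (r(I, o) = (I + o) + 10 = 10 + I + o)
10081 - r(t(-12), -183) = 10081 - (10 + 1 - 183) = 10081 - 1*(-172) = 10081 + 172 = 10253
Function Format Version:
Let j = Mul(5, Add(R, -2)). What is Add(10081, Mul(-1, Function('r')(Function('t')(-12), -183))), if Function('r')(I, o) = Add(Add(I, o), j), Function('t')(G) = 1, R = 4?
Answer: 10253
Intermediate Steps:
j = 10 (j = Mul(5, Add(4, -2)) = Mul(5, 2) = 10)
Function('r')(I, o) = Add(10, I, o) (Function('r')(I, o) = Add(Add(I, o), 10) = Add(10, I, o))
Add(10081, Mul(-1, Function('r')(Function('t')(-12), -183))) = Add(10081, Mul(-1, Add(10, 1, -183))) = Add(10081, Mul(-1, -172)) = Add(10081, 172) = 10253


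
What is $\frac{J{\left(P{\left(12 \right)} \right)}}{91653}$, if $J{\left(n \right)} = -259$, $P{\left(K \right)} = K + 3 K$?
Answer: $- \frac{259}{91653} \approx -0.0028259$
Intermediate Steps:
$P{\left(K \right)} = 4 K$
$\frac{J{\left(P{\left(12 \right)} \right)}}{91653} = - \frac{259}{91653}$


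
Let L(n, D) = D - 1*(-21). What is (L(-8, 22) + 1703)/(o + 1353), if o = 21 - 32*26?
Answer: 873/271 ≈ 3.2214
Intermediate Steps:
L(n, D) = 21 + D (L(n, D) = D + 21 = 21 + D)
o = -811 (o = 21 - 832 = -811)
(L(-8, 22) + 1703)/(o + 1353) = ((21 + 22) + 1703)/(-811 + 1353) = (43 + 1703)/542 = 1746*(1/542) = 873/271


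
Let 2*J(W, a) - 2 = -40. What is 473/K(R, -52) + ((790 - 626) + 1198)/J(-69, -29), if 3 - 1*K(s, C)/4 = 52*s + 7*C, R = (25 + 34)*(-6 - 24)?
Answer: -11707543/163324 ≈ -71.683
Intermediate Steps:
R = -1770 (R = 59*(-30) = -1770)
J(W, a) = -19 (J(W, a) = 1 + (½)*(-40) = 1 - 20 = -19)
K(s, C) = 12 - 208*s - 28*C (K(s, C) = 12 - 4*(52*s + 7*C) = 12 - 4*(7*C + 52*s) = 12 + (-208*s - 28*C) = 12 - 208*s - 28*C)
473/K(R, -52) + ((790 - 626) + 1198)/J(-69, -29) = 473/(12 - 208*(-1770) - 28*(-52)) + ((790 - 626) + 1198)/(-19) = 473/(12 + 368160 + 1456) + (164 + 1198)*(-1/19) = 473/369628 + 1362*(-1/19) = 473*(1/369628) - 1362/19 = 11/8596 - 1362/19 = -11707543/163324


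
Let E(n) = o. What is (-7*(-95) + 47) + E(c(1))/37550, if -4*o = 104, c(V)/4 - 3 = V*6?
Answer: 13367787/18775 ≈ 712.00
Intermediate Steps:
c(V) = 12 + 24*V (c(V) = 12 + 4*(V*6) = 12 + 4*(6*V) = 12 + 24*V)
o = -26 (o = -¼*104 = -26)
E(n) = -26
(-7*(-95) + 47) + E(c(1))/37550 = (-7*(-95) + 47) - 26/37550 = (665 + 47) - 26*1/37550 = 712 - 13/18775 = 13367787/18775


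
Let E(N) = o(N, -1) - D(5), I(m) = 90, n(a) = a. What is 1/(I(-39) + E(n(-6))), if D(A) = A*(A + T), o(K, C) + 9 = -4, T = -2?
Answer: 1/62 ≈ 0.016129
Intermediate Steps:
o(K, C) = -13 (o(K, C) = -9 - 4 = -13)
D(A) = A*(-2 + A) (D(A) = A*(A - 2) = A*(-2 + A))
E(N) = -28 (E(N) = -13 - 5*(-2 + 5) = -13 - 5*3 = -13 - 1*15 = -13 - 15 = -28)
1/(I(-39) + E(n(-6))) = 1/(90 - 28) = 1/62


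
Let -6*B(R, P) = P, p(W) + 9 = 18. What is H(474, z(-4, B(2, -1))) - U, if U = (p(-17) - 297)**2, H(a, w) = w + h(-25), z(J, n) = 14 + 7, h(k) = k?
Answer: -82948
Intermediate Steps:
p(W) = 9 (p(W) = -9 + 18 = 9)
B(R, P) = -P/6
z(J, n) = 21
H(a, w) = -25 + w (H(a, w) = w - 25 = -25 + w)
U = 82944 (U = (9 - 297)**2 = (-288)**2 = 82944)
H(474, z(-4, B(2, -1))) - U = (-25 + 21) - 1*82944 = -4 - 82944 = -82948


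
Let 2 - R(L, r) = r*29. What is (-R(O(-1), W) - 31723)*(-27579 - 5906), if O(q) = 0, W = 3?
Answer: 1059398430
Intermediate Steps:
R(L, r) = 2 - 29*r (R(L, r) = 2 - r*29 = 2 - 29*r)
(-R(O(-1), W) - 31723)*(-27579 - 5906) = (-(2 - 29*3) - 31723)*(-27579 - 5906) = (-(2 - 87) - 31723)*(-33485) = (-1*(-85) - 31723)*(-33485) = (85 - 31723)*(-33485) = -31638*(-33485) = 1059398430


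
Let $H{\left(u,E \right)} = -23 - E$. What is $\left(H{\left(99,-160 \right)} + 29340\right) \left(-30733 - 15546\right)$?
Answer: $-1364166083$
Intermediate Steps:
$\left(H{\left(99,-160 \right)} + 29340\right) \left(-30733 - 15546\right) = \left(\left(-23 - -160\right) + 29340\right) \left(-30733 - 15546\right) = \left(\left(-23 + 160\right) + 29340\right) \left(-46279\right) = \left(137 + 29340\right) \left(-46279\right) = 29477 \left(-46279\right) = -1364166083$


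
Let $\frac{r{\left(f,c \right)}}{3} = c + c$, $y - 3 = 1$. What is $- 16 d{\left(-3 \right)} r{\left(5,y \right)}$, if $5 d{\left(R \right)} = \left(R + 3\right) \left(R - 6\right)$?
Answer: $0$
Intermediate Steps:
$y = 4$ ($y = 3 + 1 = 4$)
$d{\left(R \right)} = \frac{\left(-6 + R\right) \left(3 + R\right)}{5}$ ($d{\left(R \right)} = \frac{\left(R + 3\right) \left(R - 6\right)}{5} = \frac{\left(3 + R\right) \left(-6 + R\right)}{5} = \frac{\left(-6 + R\right) \left(3 + R\right)}{5}$)
$r{\left(f,c \right)} = 6 c$ ($r{\left(f,c \right)} = 3 \left(c + c\right) = 3 \cdot 2 c = 6 c$)
$- 16 d{\left(-3 \right)} r{\left(5,y \right)} = - 16 \left(- \frac{18}{5} - - \frac{9}{5} + \frac{\left(-3\right)^{2}}{5}\right) 6 \cdot 4 = - 16 \left(- \frac{18}{5} + \frac{9}{5} + \frac{1}{5} \cdot 9\right) 24 = - 16 \left(- \frac{18}{5} + \frac{9}{5} + \frac{9}{5}\right) 24 = \left(-16\right) 0 \cdot 24 = 0 \cdot 24 = 0$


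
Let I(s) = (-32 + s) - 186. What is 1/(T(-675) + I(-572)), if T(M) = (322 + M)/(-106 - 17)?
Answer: -123/96817 ≈ -0.0012704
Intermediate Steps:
I(s) = -218 + s
T(M) = -322/123 - M/123 (T(M) = (322 + M)/(-123) = (322 + M)*(-1/123) = -322/123 - M/123)
1/(T(-675) + I(-572)) = 1/((-322/123 - 1/123*(-675)) + (-218 - 572)) = 1/((-322/123 + 225/41) - 790) = 1/(353/123 - 790) = 1/(-96817/123) = -123/96817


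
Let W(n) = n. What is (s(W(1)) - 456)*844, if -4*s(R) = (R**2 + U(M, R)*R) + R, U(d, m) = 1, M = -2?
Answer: -385497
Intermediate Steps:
s(R) = -R/2 - R**2/4 (s(R) = -((R**2 + 1*R) + R)/4 = -((R**2 + R) + R)/4 = -((R + R**2) + R)/4 = -(R**2 + 2*R)/4 = -R/2 - R**2/4)
(s(W(1)) - 456)*844 = (-1/4*1*(2 + 1) - 456)*844 = (-1/4*1*3 - 456)*844 = (-3/4 - 456)*844 = -1827/4*844 = -385497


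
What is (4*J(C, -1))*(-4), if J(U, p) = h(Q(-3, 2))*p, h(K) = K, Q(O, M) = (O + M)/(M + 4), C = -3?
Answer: -8/3 ≈ -2.6667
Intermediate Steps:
Q(O, M) = (M + O)/(4 + M)
J(U, p) = -p/6 (J(U, p) = ((2 - 3)/(4 + 2))*p = (-1/6)*p = ((⅙)*(-1))*p = -p/6)
(4*J(C, -1))*(-4) = (4*(-⅙*(-1)))*(-4) = (4*(⅙))*(-4) = (⅔)*(-4) = -8/3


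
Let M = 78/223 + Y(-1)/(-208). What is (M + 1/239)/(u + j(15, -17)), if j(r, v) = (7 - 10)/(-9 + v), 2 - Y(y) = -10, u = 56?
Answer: 821089/155520646 ≈ 0.0052796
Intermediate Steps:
Y(y) = 12 (Y(y) = 2 - 1*(-10) = 2 + 10 = 12)
j(r, v) = -3/(-9 + v)
M = 3387/11596 (M = 78/223 + 12/(-208) = 78*(1/223) + 12*(-1/208) = 78/223 - 3/52 = 3387/11596 ≈ 0.29208)
(M + 1/239)/(u + j(15, -17)) = (3387/11596 + 1/239)/(56 - 3/(-9 - 17)) = (3387/11596 + 1/239)/(56 - 3/(-26)) = 821089/(2771444*(56 - 3*(-1/26))) = 821089/(2771444*(56 + 3/26)) = 821089/(2771444*(1459/26)) = (821089/2771444)*(26/1459) = 821089/155520646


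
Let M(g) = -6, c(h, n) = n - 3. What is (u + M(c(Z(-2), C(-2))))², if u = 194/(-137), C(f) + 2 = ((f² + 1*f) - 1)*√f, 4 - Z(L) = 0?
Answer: 1032256/18769 ≈ 54.998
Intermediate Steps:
Z(L) = 4 (Z(L) = 4 - 1*0 = 4 + 0 = 4)
C(f) = -2 + √f*(-1 + f + f²) (C(f) = -2 + ((f² + 1*f) - 1)*√f = -2 + ((f² + f) - 1)*√f = -2 + ((f + f²) - 1)*√f = -2 + (-1 + f + f²)*√f = -2 + √f*(-1 + f + f²))
c(h, n) = -3 + n
u = -194/137 (u = 194*(-1/137) = -194/137 ≈ -1.4161)
(u + M(c(Z(-2), C(-2))))² = (-194/137 - 6)² = (-1016/137)² = 1032256/18769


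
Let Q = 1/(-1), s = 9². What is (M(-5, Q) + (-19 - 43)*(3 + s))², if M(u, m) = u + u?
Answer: 27227524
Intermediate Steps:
s = 81
Q = -1
M(u, m) = 2*u
(M(-5, Q) + (-19 - 43)*(3 + s))² = (2*(-5) + (-19 - 43)*(3 + 81))² = (-10 - 62*84)² = (-10 - 5208)² = (-5218)² = 27227524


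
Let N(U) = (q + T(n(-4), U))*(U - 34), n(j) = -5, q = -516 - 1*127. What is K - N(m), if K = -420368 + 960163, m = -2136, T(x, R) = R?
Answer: -5490635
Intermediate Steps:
q = -643 (q = -516 - 127 = -643)
K = 539795
N(U) = (-643 + U)*(-34 + U) (N(U) = (-643 + U)*(U - 34) = (-643 + U)*(-34 + U))
K - N(m) = 539795 - (21862 + (-2136)² - 677*(-2136)) = 539795 - (21862 + 4562496 + 1446072) = 539795 - 1*6030430 = 539795 - 6030430 = -5490635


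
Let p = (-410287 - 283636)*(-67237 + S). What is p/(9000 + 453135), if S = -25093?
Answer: 12813982118/92427 ≈ 1.3864e+5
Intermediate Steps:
p = 64069910590 (p = (-410287 - 283636)*(-67237 - 25093) = -693923*(-92330) = 64069910590)
p/(9000 + 453135) = 64069910590/(9000 + 453135) = 64069910590/462135 = 64069910590*(1/462135) = 12813982118/92427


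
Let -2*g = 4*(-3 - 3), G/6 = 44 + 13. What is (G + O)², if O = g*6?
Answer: 171396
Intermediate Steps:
G = 342 (G = 6*(44 + 13) = 6*57 = 342)
g = 12 (g = -2*(-3 - 3) = -2*(-6) = -½*(-24) = 12)
O = 72 (O = 12*6 = 72)
(G + O)² = (342 + 72)² = 414² = 171396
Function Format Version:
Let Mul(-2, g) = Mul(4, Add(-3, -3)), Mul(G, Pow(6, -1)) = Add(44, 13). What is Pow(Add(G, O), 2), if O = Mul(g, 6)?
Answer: 171396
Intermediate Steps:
G = 342 (G = Mul(6, Add(44, 13)) = Mul(6, 57) = 342)
g = 12 (g = Mul(Rational(-1, 2), Mul(4, Add(-3, -3))) = Mul(Rational(-1, 2), Mul(4, -6)) = Mul(Rational(-1, 2), -24) = 12)
O = 72 (O = Mul(12, 6) = 72)
Pow(Add(G, O), 2) = Pow(Add(342, 72), 2) = Pow(414, 2) = 171396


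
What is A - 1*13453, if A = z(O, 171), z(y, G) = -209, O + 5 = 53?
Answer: -13662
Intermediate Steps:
O = 48 (O = -5 + 53 = 48)
A = -209
A - 1*13453 = -209 - 1*13453 = -209 - 13453 = -13662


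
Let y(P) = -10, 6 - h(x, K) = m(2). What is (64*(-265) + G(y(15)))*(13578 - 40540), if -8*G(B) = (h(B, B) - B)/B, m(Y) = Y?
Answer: 9145416033/20 ≈ 4.5727e+8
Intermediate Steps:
h(x, K) = 4 (h(x, K) = 6 - 1*2 = 6 - 2 = 4)
G(B) = -(4 - B)/(8*B)
(64*(-265) + G(y(15)))*(13578 - 40540) = (64*(-265) + (⅛)*(-4 - 10)/(-10))*(13578 - 40540) = (-16960 + (⅛)*(-⅒)*(-14))*(-26962) = (-16960 + 7/40)*(-26962) = -678393/40*(-26962) = 9145416033/20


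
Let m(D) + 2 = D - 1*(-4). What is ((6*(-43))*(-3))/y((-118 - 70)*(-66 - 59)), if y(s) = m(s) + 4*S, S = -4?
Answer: 387/11743 ≈ 0.032956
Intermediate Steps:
m(D) = 2 + D (m(D) = -2 + (D - 1*(-4)) = -2 + (D + 4) = -2 + (4 + D) = 2 + D)
y(s) = -14 + s (y(s) = (2 + s) + 4*(-4) = (2 + s) - 16 = -14 + s)
((6*(-43))*(-3))/y((-118 - 70)*(-66 - 59)) = ((6*(-43))*(-3))/(-14 + (-118 - 70)*(-66 - 59)) = (-258*(-3))/(-14 - 188*(-125)) = 774/(-14 + 23500) = 774/23486 = 774*(1/23486) = 387/11743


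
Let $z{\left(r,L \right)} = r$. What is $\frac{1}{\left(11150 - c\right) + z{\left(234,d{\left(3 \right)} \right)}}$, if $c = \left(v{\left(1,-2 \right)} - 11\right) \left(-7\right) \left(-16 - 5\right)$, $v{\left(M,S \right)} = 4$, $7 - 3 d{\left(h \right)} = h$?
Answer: $\frac{1}{12413} \approx 8.0561 \cdot 10^{-5}$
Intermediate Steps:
$d{\left(h \right)} = \frac{7}{3} - \frac{h}{3}$
$c = -1029$ ($c = \left(4 - 11\right) \left(-7\right) \left(-16 - 5\right) = \left(-7\right) \left(-7\right) \left(-21\right) = 49 \left(-21\right) = -1029$)
$\frac{1}{\left(11150 - c\right) + z{\left(234,d{\left(3 \right)} \right)}} = \frac{1}{\left(11150 - -1029\right) + 234} = \frac{1}{\left(11150 + 1029\right) + 234} = \frac{1}{12179 + 234} = \frac{1}{12413}$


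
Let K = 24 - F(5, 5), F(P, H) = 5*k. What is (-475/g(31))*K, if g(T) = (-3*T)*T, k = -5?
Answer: 23275/2883 ≈ 8.0732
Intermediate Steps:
F(P, H) = -25 (F(P, H) = 5*(-5) = -25)
g(T) = -3*T²
K = 49 (K = 24 - 1*(-25) = 24 + 25 = 49)
(-475/g(31))*K = -475/((-3*31²))*49 = -475/((-3*961))*49 = -475/(-2883)*49 = -475*(-1/2883)*49 = (475/2883)*49 = 23275/2883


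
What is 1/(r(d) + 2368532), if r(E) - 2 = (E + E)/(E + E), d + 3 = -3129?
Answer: 1/2368535 ≈ 4.2220e-7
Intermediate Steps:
d = -3132 (d = -3 - 3129 = -3132)
r(E) = 3 (r(E) = 2 + (E + E)/(E + E) = 2 + (2*E)/((2*E)) = 2 + (2*E)*(1/(2*E)) = 2 + 1 = 3)
1/(r(d) + 2368532) = 1/(3 + 2368532) = 1/2368535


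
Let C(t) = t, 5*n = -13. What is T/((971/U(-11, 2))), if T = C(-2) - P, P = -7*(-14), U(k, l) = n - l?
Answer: 460/971 ≈ 0.47374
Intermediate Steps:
n = -13/5 (n = (⅕)*(-13) = -13/5 ≈ -2.6000)
U(k, l) = -13/5 - l
P = 98
T = -100 (T = -2 - 1*98 = -2 - 98 = -100)
T/((971/U(-11, 2))) = -100/(971/(-13/5 - 1*2)) = -100/(971/(-13/5 - 2)) = -100/(971/(-23/5)) = -100/(971*(-5/23)) = -100/(-4855/23) = -100*(-23/4855) = 460/971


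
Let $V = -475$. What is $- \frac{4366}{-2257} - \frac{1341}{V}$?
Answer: $\frac{137851}{28975} \approx 4.7576$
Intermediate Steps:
$- \frac{4366}{-2257} - \frac{1341}{V} = - \frac{4366}{-2257} - \frac{1341}{-475} = \left(-4366\right) \left(- \frac{1}{2257}\right) - - \frac{1341}{475} = \frac{118}{61} + \frac{1341}{475} = \frac{137851}{28975}$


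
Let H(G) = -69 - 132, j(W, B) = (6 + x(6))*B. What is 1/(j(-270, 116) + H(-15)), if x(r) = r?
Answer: 1/1191 ≈ 0.00083963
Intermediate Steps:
j(W, B) = 12*B (j(W, B) = (6 + 6)*B = 12*B)
H(G) = -201
1/(j(-270, 116) + H(-15)) = 1/(12*116 - 201) = 1/(1392 - 201) = 1/1191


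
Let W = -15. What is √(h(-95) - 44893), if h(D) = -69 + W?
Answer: I*√44977 ≈ 212.08*I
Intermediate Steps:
h(D) = -84 (h(D) = -69 - 15 = -84)
√(h(-95) - 44893) = √(-84 - 44893) = √(-44977) = I*√44977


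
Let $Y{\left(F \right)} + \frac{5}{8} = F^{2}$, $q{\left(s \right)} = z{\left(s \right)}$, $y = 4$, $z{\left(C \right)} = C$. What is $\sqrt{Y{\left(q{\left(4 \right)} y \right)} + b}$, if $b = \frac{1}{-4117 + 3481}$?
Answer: $\frac{\sqrt{103297530}}{636} \approx 15.98$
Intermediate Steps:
$q{\left(s \right)} = s$
$Y{\left(F \right)} = - \frac{5}{8} + F^{2}$
$b = - \frac{1}{636}$ ($b = \frac{1}{-636} = - \frac{1}{636} \approx -0.0015723$)
$\sqrt{Y{\left(q{\left(4 \right)} y \right)} + b} = \sqrt{\left(- \frac{5}{8} + \left(4 \cdot 4\right)^{2}\right) - \frac{1}{636}} = \sqrt{\left(- \frac{5}{8} + 16^{2}\right) - \frac{1}{636}} = \sqrt{\left(- \frac{5}{8} + 256\right) - \frac{1}{636}} = \sqrt{\frac{2043}{8} - \frac{1}{636}} = \sqrt{\frac{324835}{1272}} = \frac{\sqrt{103297530}}{636}$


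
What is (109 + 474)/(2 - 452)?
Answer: -583/450 ≈ -1.2956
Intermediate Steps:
(109 + 474)/(2 - 452) = 583/(-450) = 583*(-1/450) = -583/450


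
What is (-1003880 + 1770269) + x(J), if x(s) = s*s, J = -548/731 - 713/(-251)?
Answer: 25800845442578454/33665277361 ≈ 7.6639e+5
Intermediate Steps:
J = 383655/183481 (J = -548*1/731 - 713*(-1/251) = -548/731 + 713/251 = 383655/183481 ≈ 2.0910)
x(s) = s²
(-1003880 + 1770269) + x(J) = (-1003880 + 1770269) + (383655/183481)² = 766389 + 147191159025/33665277361 = 25800845442578454/33665277361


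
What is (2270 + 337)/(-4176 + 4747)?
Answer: 2607/571 ≈ 4.5657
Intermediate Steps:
(2270 + 337)/(-4176 + 4747) = 2607/571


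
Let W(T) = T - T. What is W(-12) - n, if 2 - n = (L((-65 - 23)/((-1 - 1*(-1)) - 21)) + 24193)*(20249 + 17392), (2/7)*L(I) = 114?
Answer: 925667470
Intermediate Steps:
L(I) = 399 (L(I) = (7/2)*114 = 399)
W(T) = 0
n = -925667470 (n = 2 - (399 + 24193)*(20249 + 17392) = 2 - 24592*37641 = 2 - 1*925667472 = 2 - 925667472 = -925667470)
W(-12) - n = 0 - 1*(-925667470) = 0 + 925667470 = 925667470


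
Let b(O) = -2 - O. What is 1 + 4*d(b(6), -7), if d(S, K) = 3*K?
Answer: -83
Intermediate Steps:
1 + 4*d(b(6), -7) = 1 + 4*(3*(-7)) = 1 + 4*(-21) = 1 - 84 = -83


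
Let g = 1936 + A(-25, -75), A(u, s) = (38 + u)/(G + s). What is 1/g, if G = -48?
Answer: 123/238115 ≈ 0.00051656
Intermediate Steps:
A(u, s) = (38 + u)/(-48 + s)
g = 238115/123 (g = 1936 + (38 - 25)/(-48 - 75) = 1936 + 13/(-123) = 1936 - 1/123*13 = 1936 - 13/123 = 238115/123 ≈ 1935.9)
1/g = 1/(238115/123) = 123/238115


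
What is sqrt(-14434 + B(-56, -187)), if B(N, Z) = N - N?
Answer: I*sqrt(14434) ≈ 120.14*I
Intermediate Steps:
B(N, Z) = 0
sqrt(-14434 + B(-56, -187)) = sqrt(-14434 + 0) = sqrt(-14434) = I*sqrt(14434)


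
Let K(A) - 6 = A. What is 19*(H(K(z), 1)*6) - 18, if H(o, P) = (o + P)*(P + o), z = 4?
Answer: 13776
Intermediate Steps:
K(A) = 6 + A
H(o, P) = (P + o)**2 (H(o, P) = (P + o)*(P + o) = (P + o)**2)
19*(H(K(z), 1)*6) - 18 = 19*((1 + (6 + 4))**2*6) - 18 = 19*((1 + 10)**2*6) - 18 = 19*(11**2*6) - 18 = 19*(121*6) - 18 = 19*726 - 18 = 13794 - 18 = 13776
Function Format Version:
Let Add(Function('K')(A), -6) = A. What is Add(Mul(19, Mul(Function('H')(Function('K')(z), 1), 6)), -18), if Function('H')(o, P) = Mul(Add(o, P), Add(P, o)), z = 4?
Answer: 13776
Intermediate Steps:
Function('K')(A) = Add(6, A)
Function('H')(o, P) = Pow(Add(P, o), 2) (Function('H')(o, P) = Mul(Add(P, o), Add(P, o)) = Pow(Add(P, o), 2))
Add(Mul(19, Mul(Function('H')(Function('K')(z), 1), 6)), -18) = Add(Mul(19, Mul(Pow(Add(1, Add(6, 4)), 2), 6)), -18) = Add(Mul(19, Mul(Pow(Add(1, 10), 2), 6)), -18) = Add(Mul(19, Mul(Pow(11, 2), 6)), -18) = Add(Mul(19, Mul(121, 6)), -18) = Add(Mul(19, 726), -18) = Add(13794, -18) = 13776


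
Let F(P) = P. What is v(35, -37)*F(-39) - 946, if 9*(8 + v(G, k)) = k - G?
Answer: -322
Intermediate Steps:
v(G, k) = -8 - G/9 + k/9 (v(G, k) = -8 + (k - G)/9 = -8 + (-G/9 + k/9) = -8 - G/9 + k/9)
v(35, -37)*F(-39) - 946 = (-8 - ⅑*35 + (⅑)*(-37))*(-39) - 946 = (-8 - 35/9 - 37/9)*(-39) - 946 = -16*(-39) - 946 = 624 - 946 = -322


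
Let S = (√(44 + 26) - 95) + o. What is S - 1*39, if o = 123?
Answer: -11 + √70 ≈ -2.6334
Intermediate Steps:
S = 28 + √70 (S = (√(44 + 26) - 95) + 123 = (√70 - 95) + 123 = (-95 + √70) + 123 = 28 + √70 ≈ 36.367)
S - 1*39 = (28 + √70) - 1*39 = (28 + √70) - 39 = -11 + √70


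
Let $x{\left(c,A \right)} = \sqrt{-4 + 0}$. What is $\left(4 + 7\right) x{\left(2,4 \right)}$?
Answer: $22 i \approx 22.0 i$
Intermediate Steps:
$x{\left(c,A \right)} = 2 i$ ($x{\left(c,A \right)} = \sqrt{-4} = 2 i$)
$\left(4 + 7\right) x{\left(2,4 \right)} = \left(4 + 7\right) 2 i = 11 \cdot 2 i = 22 i$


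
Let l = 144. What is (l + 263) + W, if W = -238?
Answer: 169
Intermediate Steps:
(l + 263) + W = (144 + 263) - 238 = 407 - 238 = 169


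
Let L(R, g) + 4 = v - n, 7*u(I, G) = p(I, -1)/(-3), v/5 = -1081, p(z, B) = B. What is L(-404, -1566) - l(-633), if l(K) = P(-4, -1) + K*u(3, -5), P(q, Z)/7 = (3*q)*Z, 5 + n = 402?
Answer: -41019/7 ≈ -5859.9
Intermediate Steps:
v = -5405 (v = 5*(-1081) = -5405)
n = 397 (n = -5 + 402 = 397)
P(q, Z) = 21*Z*q (P(q, Z) = 7*((3*q)*Z) = 7*(3*Z*q) = 21*Z*q)
u(I, G) = 1/21 (u(I, G) = (-1/(-3))/7 = (-1*(-⅓))/7 = (⅐)*(⅓) = 1/21)
L(R, g) = -5806 (L(R, g) = -4 + (-5405 - 1*397) = -4 + (-5405 - 397) = -4 - 5802 = -5806)
l(K) = 84 + K/21 (l(K) = 21*(-1)*(-4) + K*(1/21) = 84 + K/21)
L(-404, -1566) - l(-633) = -5806 - (84 + (1/21)*(-633)) = -5806 - (84 - 211/7) = -5806 - 1*377/7 = -5806 - 377/7 = -41019/7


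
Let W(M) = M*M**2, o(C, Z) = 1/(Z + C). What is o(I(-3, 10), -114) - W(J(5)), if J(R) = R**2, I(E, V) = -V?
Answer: -1937501/124 ≈ -15625.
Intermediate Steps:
o(C, Z) = 1/(C + Z)
W(M) = M**3
o(I(-3, 10), -114) - W(J(5)) = 1/(-1*10 - 114) - (5**2)**3 = 1/(-10 - 114) - 1*25**3 = 1/(-124) - 1*15625 = -1/124 - 15625 = -1937501/124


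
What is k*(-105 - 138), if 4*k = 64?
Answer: -3888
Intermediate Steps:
k = 16 (k = (¼)*64 = 16)
k*(-105 - 138) = 16*(-105 - 138) = 16*(-243) = -3888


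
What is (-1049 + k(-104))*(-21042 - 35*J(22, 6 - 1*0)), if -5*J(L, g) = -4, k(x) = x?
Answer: 24293710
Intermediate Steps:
J(L, g) = ⅘ (J(L, g) = -⅕*(-4) = ⅘)
(-1049 + k(-104))*(-21042 - 35*J(22, 6 - 1*0)) = (-1049 - 104)*(-21042 - 35*⅘) = -1153*(-21042 - 28) = -1153*(-21070) = 24293710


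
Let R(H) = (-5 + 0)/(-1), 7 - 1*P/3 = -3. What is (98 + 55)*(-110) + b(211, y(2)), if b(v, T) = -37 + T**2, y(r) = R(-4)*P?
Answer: 5633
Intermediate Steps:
P = 30 (P = 21 - 3*(-3) = 21 + 9 = 30)
R(H) = 5 (R(H) = -5*(-1) = 5)
y(r) = 150 (y(r) = 5*30 = 150)
(98 + 55)*(-110) + b(211, y(2)) = (98 + 55)*(-110) + (-37 + 150**2) = 153*(-110) + (-37 + 22500) = -16830 + 22463 = 5633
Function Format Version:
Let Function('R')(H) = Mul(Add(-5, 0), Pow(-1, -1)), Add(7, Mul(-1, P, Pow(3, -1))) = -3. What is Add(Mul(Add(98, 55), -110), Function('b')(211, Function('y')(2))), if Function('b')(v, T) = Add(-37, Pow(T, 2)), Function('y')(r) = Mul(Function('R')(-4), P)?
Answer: 5633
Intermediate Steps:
P = 30 (P = Add(21, Mul(-3, -3)) = Add(21, 9) = 30)
Function('R')(H) = 5 (Function('R')(H) = Mul(-5, -1) = 5)
Function('y')(r) = 150 (Function('y')(r) = Mul(5, 30) = 150)
Add(Mul(Add(98, 55), -110), Function('b')(211, Function('y')(2))) = Add(Mul(Add(98, 55), -110), Add(-37, Pow(150, 2))) = Add(Mul(153, -110), Add(-37, 22500)) = Add(-16830, 22463) = 5633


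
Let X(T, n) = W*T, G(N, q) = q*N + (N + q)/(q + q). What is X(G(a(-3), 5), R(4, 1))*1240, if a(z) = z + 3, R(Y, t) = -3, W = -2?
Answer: -1240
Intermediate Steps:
a(z) = 3 + z
G(N, q) = N*q + (N + q)/(2*q) (G(N, q) = N*q + (N + q)/((2*q)) = N*q + (N + q)*(1/(2*q)) = N*q + (N + q)/(2*q))
X(T, n) = -2*T
X(G(a(-3), 5), R(4, 1))*1240 = -2*(½ + (3 - 3)*5 + (½)*(3 - 3)/5)*1240 = -2*(½ + 0*5 + (½)*0*(⅕))*1240 = -2*(½ + 0 + 0)*1240 = -2*½*1240 = -1*1240 = -1240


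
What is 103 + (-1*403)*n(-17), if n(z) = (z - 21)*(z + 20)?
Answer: 46045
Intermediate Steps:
n(z) = (-21 + z)*(20 + z)
103 + (-1*403)*n(-17) = 103 + (-1*403)*(-420 + (-17)² - 1*(-17)) = 103 - 403*(-420 + 289 + 17) = 103 - 403*(-114) = 103 + 45942 = 46045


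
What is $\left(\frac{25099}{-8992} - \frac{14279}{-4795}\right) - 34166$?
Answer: $- \frac{1473115075177}{43116640} \approx -34166.0$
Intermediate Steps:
$\left(\frac{25099}{-8992} - \frac{14279}{-4795}\right) - 34166 = \left(25099 \left(- \frac{1}{8992}\right) - - \frac{14279}{4795}\right) - 34166 = \left(- \frac{25099}{8992} + \frac{14279}{4795}\right) - 34166 = \frac{8047063}{43116640} - 34166 = - \frac{1473115075177}{43116640}$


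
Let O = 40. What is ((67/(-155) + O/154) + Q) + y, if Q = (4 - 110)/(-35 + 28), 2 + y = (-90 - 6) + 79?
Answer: -48094/11935 ≈ -4.0297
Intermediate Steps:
y = -19 (y = -2 + ((-90 - 6) + 79) = -2 + (-96 + 79) = -2 - 17 = -19)
Q = 106/7 (Q = -106/(-7) = -106*(-⅐) = 106/7 ≈ 15.143)
((67/(-155) + O/154) + Q) + y = ((67/(-155) + 40/154) + 106/7) - 19 = ((67*(-1/155) + 40*(1/154)) + 106/7) - 19 = ((-67/155 + 20/77) + 106/7) - 19 = (-2059/11935 + 106/7) - 19 = 178671/11935 - 19 = -48094/11935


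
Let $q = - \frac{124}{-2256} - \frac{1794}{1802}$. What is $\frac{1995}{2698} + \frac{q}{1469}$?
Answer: $\frac{39156941723}{53000997036} \approx 0.7388$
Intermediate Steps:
$q = - \frac{477977}{508164}$ ($q = \left(-124\right) \left(- \frac{1}{2256}\right) - \frac{897}{901} = \frac{31}{564} - \frac{897}{901} = - \frac{477977}{508164} \approx -0.9406$)
$\frac{1995}{2698} + \frac{q}{1469} = \frac{1995}{2698} - \frac{477977}{508164 \cdot 1469} = 1995 \cdot \frac{1}{2698} - \frac{477977}{746492916} = \frac{105}{142} - \frac{477977}{746492916} = \frac{39156941723}{53000997036}$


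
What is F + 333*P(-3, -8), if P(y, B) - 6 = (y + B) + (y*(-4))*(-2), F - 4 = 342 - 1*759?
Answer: -10070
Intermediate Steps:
F = -413 (F = 4 + (342 - 1*759) = 4 + (342 - 759) = 4 - 417 = -413)
P(y, B) = 6 + B + 9*y (P(y, B) = 6 + ((y + B) + (y*(-4))*(-2)) = 6 + ((B + y) - 4*y*(-2)) = 6 + ((B + y) + 8*y) = 6 + (B + 9*y) = 6 + B + 9*y)
F + 333*P(-3, -8) = -413 + 333*(6 - 8 + 9*(-3)) = -413 + 333*(6 - 8 - 27) = -413 + 333*(-29) = -413 - 9657 = -10070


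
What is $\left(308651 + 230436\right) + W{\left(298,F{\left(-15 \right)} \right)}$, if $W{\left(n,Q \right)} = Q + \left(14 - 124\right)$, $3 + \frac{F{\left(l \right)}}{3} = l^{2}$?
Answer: $539643$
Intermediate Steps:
$F{\left(l \right)} = -9 + 3 l^{2}$
$W{\left(n,Q \right)} = -110 + Q$ ($W{\left(n,Q \right)} = Q + \left(14 - 124\right) = Q - 110 = -110 + Q$)
$\left(308651 + 230436\right) + W{\left(298,F{\left(-15 \right)} \right)} = \left(308651 + 230436\right) - \left(119 - 675\right) = 539087 + \left(-110 + \left(-9 + 3 \cdot 225\right)\right) = 539087 + \left(-110 + \left(-9 + 675\right)\right) = 539087 + \left(-110 + 666\right) = 539087 + 556 = 539643$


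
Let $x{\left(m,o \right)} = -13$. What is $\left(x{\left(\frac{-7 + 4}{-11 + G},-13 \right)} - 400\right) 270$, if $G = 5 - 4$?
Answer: $-111510$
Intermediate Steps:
$G = 1$ ($G = 5 - 4 = 1$)
$\left(x{\left(\frac{-7 + 4}{-11 + G},-13 \right)} - 400\right) 270 = \left(-13 - 400\right) 270 = \left(-413\right) 270 = -111510$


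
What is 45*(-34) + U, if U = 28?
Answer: -1502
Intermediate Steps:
45*(-34) + U = 45*(-34) + 28 = -1530 + 28 = -1502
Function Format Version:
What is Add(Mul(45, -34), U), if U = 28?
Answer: -1502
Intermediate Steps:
Add(Mul(45, -34), U) = Add(Mul(45, -34), 28) = Add(-1530, 28) = -1502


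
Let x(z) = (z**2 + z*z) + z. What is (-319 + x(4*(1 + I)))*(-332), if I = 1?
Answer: 60756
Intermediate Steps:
x(z) = z + 2*z**2 (x(z) = (z**2 + z**2) + z = 2*z**2 + z = z + 2*z**2)
(-319 + x(4*(1 + I)))*(-332) = (-319 + (4*(1 + 1))*(1 + 2*(4*(1 + 1))))*(-332) = (-319 + (4*2)*(1 + 2*(4*2)))*(-332) = (-319 + 8*(1 + 2*8))*(-332) = (-319 + 8*(1 + 16))*(-332) = (-319 + 8*17)*(-332) = (-319 + 136)*(-332) = -183*(-332) = 60756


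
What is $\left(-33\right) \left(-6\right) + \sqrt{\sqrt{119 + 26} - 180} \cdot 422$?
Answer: $198 + 422 \sqrt{-180 + \sqrt{145}} \approx 198.0 + 5469.1 i$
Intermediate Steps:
$\left(-33\right) \left(-6\right) + \sqrt{\sqrt{119 + 26} - 180} \cdot 422 = 198 + \sqrt{\sqrt{145} - 180} \cdot 422 = 198 + \sqrt{-180 + \sqrt{145}} \cdot 422 = 198 + 422 \sqrt{-180 + \sqrt{145}}$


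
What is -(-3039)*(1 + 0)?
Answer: 3039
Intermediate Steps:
-(-3039)*(1 + 0) = -(-3039) = -1013*(-3) = 3039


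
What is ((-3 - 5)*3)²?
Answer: 576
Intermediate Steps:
((-3 - 5)*3)² = (-8*3)² = (-24)² = 576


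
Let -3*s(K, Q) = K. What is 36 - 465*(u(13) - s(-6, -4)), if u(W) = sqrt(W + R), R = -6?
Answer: 966 - 465*sqrt(7) ≈ -264.27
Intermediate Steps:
s(K, Q) = -K/3
u(W) = sqrt(-6 + W) (u(W) = sqrt(W - 6) = sqrt(-6 + W))
36 - 465*(u(13) - s(-6, -4)) = 36 - 465*(sqrt(-6 + 13) - (-1)*(-6)/3) = 36 - 465*(sqrt(7) - 1*2) = 36 - 465*(sqrt(7) - 2) = 36 - 465*(-2 + sqrt(7)) = 36 + (930 - 465*sqrt(7)) = 966 - 465*sqrt(7)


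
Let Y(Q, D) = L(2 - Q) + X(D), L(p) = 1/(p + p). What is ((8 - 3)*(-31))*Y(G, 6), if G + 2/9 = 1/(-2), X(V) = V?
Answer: -46965/49 ≈ -958.47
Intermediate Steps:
L(p) = 1/(2*p)
G = -13/18 (G = -2/9 + 1/(-2) = -2/9 + 1*(-1/2) = -2/9 - 1/2 = -13/18 ≈ -0.72222)
Y(Q, D) = D + 1/(2*(2 - Q)) (Y(Q, D) = 1/(2*(2 - Q)) + D = D + 1/(2*(2 - Q)))
((8 - 3)*(-31))*Y(G, 6) = ((8 - 3)*(-31))*((-1/2 + 6*(-2 - 13/18))/(-2 - 13/18)) = (5*(-31))*((-1/2 + 6*(-49/18))/(-49/18)) = -(-2790)*(-1/2 - 49/3)/49 = -(-2790)*(-101)/(49*6) = -155*303/49 = -46965/49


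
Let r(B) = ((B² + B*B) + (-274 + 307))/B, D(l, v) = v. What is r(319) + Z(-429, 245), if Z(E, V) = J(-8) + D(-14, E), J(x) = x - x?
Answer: 6064/29 ≈ 209.10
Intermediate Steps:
J(x) = 0
r(B) = (33 + 2*B²)/B (r(B) = ((B² + B²) + 33)/B = (2*B² + 33)/B = (33 + 2*B²)/B)
Z(E, V) = E (Z(E, V) = 0 + E = E)
r(319) + Z(-429, 245) = (2*319 + 33/319) - 429 = (638 + 33*(1/319)) - 429 = (638 + 3/29) - 429 = 18505/29 - 429 = 6064/29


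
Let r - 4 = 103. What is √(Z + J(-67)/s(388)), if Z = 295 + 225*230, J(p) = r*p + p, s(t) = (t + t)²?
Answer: √7835060671/388 ≈ 228.13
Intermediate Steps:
r = 107 (r = 4 + 103 = 107)
s(t) = 4*t² (s(t) = (2*t)² = 4*t²)
J(p) = 108*p (J(p) = 107*p + p = 108*p)
Z = 52045 (Z = 295 + 51750 = 52045)
√(Z + J(-67)/s(388)) = √(52045 + (108*(-67))/((4*388²))) = √(52045 - 7236/(4*150544)) = √(52045 - 7236/602176) = √(52045 - 7236*1/602176) = √(52045 - 1809/150544) = √(7835060671/150544) = √7835060671/388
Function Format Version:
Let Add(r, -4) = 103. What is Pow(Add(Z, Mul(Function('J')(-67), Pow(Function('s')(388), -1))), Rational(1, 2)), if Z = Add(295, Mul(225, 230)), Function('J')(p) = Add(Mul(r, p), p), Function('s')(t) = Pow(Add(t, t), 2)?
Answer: Mul(Rational(1, 388), Pow(7835060671, Rational(1, 2))) ≈ 228.13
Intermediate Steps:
r = 107 (r = Add(4, 103) = 107)
Function('s')(t) = Mul(4, Pow(t, 2)) (Function('s')(t) = Pow(Mul(2, t), 2) = Mul(4, Pow(t, 2)))
Function('J')(p) = Mul(108, p) (Function('J')(p) = Add(Mul(107, p), p) = Mul(108, p))
Z = 52045 (Z = Add(295, 51750) = 52045)
Pow(Add(Z, Mul(Function('J')(-67), Pow(Function('s')(388), -1))), Rational(1, 2)) = Pow(Add(52045, Mul(Mul(108, -67), Pow(Mul(4, Pow(388, 2)), -1))), Rational(1, 2)) = Pow(Add(52045, Mul(-7236, Pow(Mul(4, 150544), -1))), Rational(1, 2)) = Pow(Add(52045, Mul(-7236, Pow(602176, -1))), Rational(1, 2)) = Pow(Add(52045, Mul(-7236, Rational(1, 602176))), Rational(1, 2)) = Pow(Add(52045, Rational(-1809, 150544)), Rational(1, 2)) = Pow(Rational(7835060671, 150544), Rational(1, 2)) = Mul(Rational(1, 388), Pow(7835060671, Rational(1, 2)))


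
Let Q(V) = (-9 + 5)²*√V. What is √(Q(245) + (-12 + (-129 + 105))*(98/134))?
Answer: 2*√(-29547 + 125692*√5)/67 ≈ 14.970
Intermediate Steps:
Q(V) = 16*√V (Q(V) = (-4)²*√V = 16*√V)
√(Q(245) + (-12 + (-129 + 105))*(98/134)) = √(16*√245 + (-12 + (-129 + 105))*(98/134)) = √(16*(7*√5) + (-12 - 24)*(98*(1/134))) = √(112*√5 - 36*49/67) = √(112*√5 - 1764/67) = √(-1764/67 + 112*√5)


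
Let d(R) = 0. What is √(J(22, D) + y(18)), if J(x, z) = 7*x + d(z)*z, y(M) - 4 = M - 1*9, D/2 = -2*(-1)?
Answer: √167 ≈ 12.923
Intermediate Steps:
D = 4 (D = 2*(-2*(-1)) = 2*2 = 4)
y(M) = -5 + M (y(M) = 4 + (M - 1*9) = 4 + (M - 9) = 4 + (-9 + M) = -5 + M)
J(x, z) = 7*x (J(x, z) = 7*x + 0*z = 7*x + 0 = 7*x)
√(J(22, D) + y(18)) = √(7*22 + (-5 + 18)) = √(154 + 13) = √167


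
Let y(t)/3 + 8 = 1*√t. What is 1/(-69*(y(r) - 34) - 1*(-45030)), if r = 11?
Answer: 1816/89024655 + 23*√11/267073965 ≈ 2.0684e-5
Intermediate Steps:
y(t) = -24 + 3*√t (y(t) = -24 + 3*(1*√t) = -24 + 3*√t)
1/(-69*(y(r) - 34) - 1*(-45030)) = 1/(-69*((-24 + 3*√11) - 34) - 1*(-45030)) = 1/(-69*(-58 + 3*√11) + 45030) = 1/((4002 - 207*√11) + 45030) = 1/(49032 - 207*√11)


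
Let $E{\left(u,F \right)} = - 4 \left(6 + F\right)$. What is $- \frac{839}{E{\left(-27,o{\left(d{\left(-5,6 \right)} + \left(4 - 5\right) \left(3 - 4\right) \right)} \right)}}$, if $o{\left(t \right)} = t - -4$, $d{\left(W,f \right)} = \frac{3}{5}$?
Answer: $\frac{4195}{232} \approx 18.082$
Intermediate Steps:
$d{\left(W,f \right)} = \frac{3}{5}$ ($d{\left(W,f \right)} = 3 \cdot \frac{1}{5} = \frac{3}{5}$)
$o{\left(t \right)} = 4 + t$ ($o{\left(t \right)} = t + 4 = 4 + t$)
$E{\left(u,F \right)} = -24 - 4 F$
$- \frac{839}{E{\left(-27,o{\left(d{\left(-5,6 \right)} + \left(4 - 5\right) \left(3 - 4\right) \right)} \right)}} = - \frac{839}{-24 - 4 \left(4 + \left(\frac{3}{5} + \left(4 - 5\right) \left(3 - 4\right)\right)\right)} = - \frac{839}{-24 - 4 \left(4 + \left(\frac{3}{5} - -1\right)\right)} = - \frac{839}{-24 - 4 \left(4 + \left(\frac{3}{5} + 1\right)\right)} = - \frac{839}{-24 - 4 \left(4 + \frac{8}{5}\right)} = - \frac{839}{-24 - \frac{112}{5}} = - \frac{839}{- \frac{232}{5}} = \left(-839\right) \left(- \frac{5}{232}\right) = \frac{4195}{232}$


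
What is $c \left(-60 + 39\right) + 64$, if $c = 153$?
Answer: $-3149$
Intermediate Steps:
$c \left(-60 + 39\right) + 64 = 153 \left(-60 + 39\right) + 64 = 153 \left(-21\right) + 64 = -3213 + 64 = -3149$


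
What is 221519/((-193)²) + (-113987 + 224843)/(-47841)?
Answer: 2156138445/594009803 ≈ 3.6298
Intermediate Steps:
221519/((-193)²) + (-113987 + 224843)/(-47841) = 221519/37249 + 110856*(-1/47841) = 221519*(1/37249) - 36952/15947 = 221519/37249 - 36952/15947 = 2156138445/594009803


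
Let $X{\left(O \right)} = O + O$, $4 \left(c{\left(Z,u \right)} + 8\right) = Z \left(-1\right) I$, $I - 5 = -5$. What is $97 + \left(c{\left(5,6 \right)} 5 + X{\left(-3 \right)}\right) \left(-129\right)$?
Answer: $6031$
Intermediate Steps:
$I = 0$ ($I = 5 - 5 = 0$)
$c{\left(Z,u \right)} = -8$ ($c{\left(Z,u \right)} = -8 + \frac{Z \left(-1\right) 0}{4} = -8 + \frac{- Z 0}{4} = -8 + \frac{1}{4} \cdot 0 = -8 + 0 = -8$)
$X{\left(O \right)} = 2 O$
$97 + \left(c{\left(5,6 \right)} 5 + X{\left(-3 \right)}\right) \left(-129\right) = 97 + \left(\left(-8\right) 5 + 2 \left(-3\right)\right) \left(-129\right) = 97 + \left(-40 - 6\right) \left(-129\right) = 97 - -5934 = 97 + 5934 = 6031$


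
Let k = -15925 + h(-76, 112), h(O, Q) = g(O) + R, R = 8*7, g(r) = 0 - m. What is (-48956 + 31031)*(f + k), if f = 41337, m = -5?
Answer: -456603525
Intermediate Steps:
g(r) = 5 (g(r) = 0 - 1*(-5) = 0 + 5 = 5)
R = 56
h(O, Q) = 61 (h(O, Q) = 5 + 56 = 61)
k = -15864 (k = -15925 + 61 = -15864)
(-48956 + 31031)*(f + k) = (-48956 + 31031)*(41337 - 15864) = -17925*25473 = -456603525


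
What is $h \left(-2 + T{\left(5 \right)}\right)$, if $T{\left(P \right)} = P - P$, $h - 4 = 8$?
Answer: $-24$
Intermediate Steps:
$h = 12$ ($h = 4 + 8 = 12$)
$T{\left(P \right)} = 0$
$h \left(-2 + T{\left(5 \right)}\right) = 12 \left(-2 + 0\right) = 12 \left(-2\right) = -24$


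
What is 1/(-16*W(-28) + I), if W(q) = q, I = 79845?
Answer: 1/80293 ≈ 1.2454e-5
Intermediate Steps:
1/(-16*W(-28) + I) = 1/(-16*(-28) + 79845) = 1/(448 + 79845) = 1/80293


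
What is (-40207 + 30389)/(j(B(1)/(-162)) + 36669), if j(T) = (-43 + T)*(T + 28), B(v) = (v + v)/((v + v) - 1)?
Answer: -64415898/232687081 ≈ -0.27683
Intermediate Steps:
B(v) = 2*v/(-1 + 2*v) (B(v) = (2*v)/(2*v - 1) = (2*v)/(-1 + 2*v) = 2*v/(-1 + 2*v))
j(T) = (-43 + T)*(28 + T)
(-40207 + 30389)/(j(B(1)/(-162)) + 36669) = (-40207 + 30389)/((-1204 + ((2*1/(-1 + 2*1))/(-162))² - 15*2*1/(-1 + 2*1)/(-162)) + 36669) = -9818/((-1204 + ((2*1/(-1 + 2))*(-1/162))² - 15*2*1/(-1 + 2)*(-1)/162) + 36669) = -9818/((-1204 + ((2*1/1)*(-1/162))² - 15*2*1/1*(-1)/162) + 36669) = -9818/((-1204 + ((2*1*1)*(-1/162))² - 15*2*1*1*(-1)/162) + 36669) = -9818/((-1204 + (2*(-1/162))² - 30*(-1)/162) + 36669) = -9818/((-1204 + (-1/81)² - 15*(-1/81)) + 36669) = -9818/((-1204 + 1/6561 + 5/27) + 36669) = -9818/(-7898228/6561 + 36669) = -9818/232687081/6561 = -9818*6561/232687081 = -64415898/232687081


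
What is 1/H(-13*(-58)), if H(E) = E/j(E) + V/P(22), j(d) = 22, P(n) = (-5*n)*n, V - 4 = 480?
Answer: 55/1874 ≈ 0.029349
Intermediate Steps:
V = 484 (V = 4 + 480 = 484)
P(n) = -5*n**2
H(E) = -1/5 + E/22 (H(E) = E/22 + 484/((-5*22**2)) = E*(1/22) + 484/((-5*484)) = E/22 + 484/(-2420) = E/22 + 484*(-1/2420) = E/22 - 1/5 = -1/5 + E/22)
1/H(-13*(-58)) = 1/(-1/5 + (-13*(-58))/22) = 1/(-1/5 + (1/22)*754) = 1/(-1/5 + 377/11) = 1/(1874/55) = 55/1874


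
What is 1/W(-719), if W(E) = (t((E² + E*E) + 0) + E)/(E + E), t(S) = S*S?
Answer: -2/1486779835 ≈ -1.3452e-9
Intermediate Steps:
t(S) = S²
W(E) = (E + 4*E⁴)/(2*E) (W(E) = (((E² + E*E) + 0)² + E)/(E + E) = (((E² + E²) + 0)² + E)/((2*E)) = ((2*E² + 0)² + E)*(1/(2*E)) = ((2*E²)² + E)*(1/(2*E)) = (4*E⁴ + E)*(1/(2*E)) = (E + 4*E⁴)*(1/(2*E)) = (E + 4*E⁴)/(2*E))
1/W(-719) = 1/(½ + 2*(-719)³) = 1/(½ + 2*(-371694959)) = 1/(½ - 743389918) = 1/(-1486779835/2) = -2/1486779835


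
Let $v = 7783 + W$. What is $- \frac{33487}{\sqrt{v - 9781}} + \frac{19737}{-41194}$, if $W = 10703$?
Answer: $- \frac{459}{958} - \frac{33487 \sqrt{8705}}{8705} \approx -359.39$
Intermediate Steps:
$v = 18486$ ($v = 7783 + 10703 = 18486$)
$- \frac{33487}{\sqrt{v - 9781}} + \frac{19737}{-41194} = - \frac{33487}{\sqrt{18486 - 9781}} + \frac{19737}{-41194} = - \frac{33487}{\sqrt{8705}} + 19737 \left(- \frac{1}{41194}\right) = - 33487 \frac{\sqrt{8705}}{8705} - \frac{459}{958} = - \frac{33487 \sqrt{8705}}{8705} - \frac{459}{958} = - \frac{459}{958} - \frac{33487 \sqrt{8705}}{8705}$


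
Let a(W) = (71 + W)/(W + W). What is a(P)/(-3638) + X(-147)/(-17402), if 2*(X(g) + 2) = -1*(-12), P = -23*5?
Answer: -514081/1820118685 ≈ -0.00028244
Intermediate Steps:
P = -115
X(g) = 4 (X(g) = -2 + (-1*(-12))/2 = -2 + (½)*12 = -2 + 6 = 4)
a(W) = (71 + W)/(2*W) (a(W) = (71 + W)/((2*W)) = (71 + W)*(1/(2*W)) = (71 + W)/(2*W))
a(P)/(-3638) + X(-147)/(-17402) = ((½)*(71 - 115)/(-115))/(-3638) + 4/(-17402) = ((½)*(-1/115)*(-44))*(-1/3638) + 4*(-1/17402) = (22/115)*(-1/3638) - 2/8701 = -11/209185 - 2/8701 = -514081/1820118685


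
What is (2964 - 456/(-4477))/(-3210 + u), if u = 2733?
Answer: -1474476/237281 ≈ -6.2141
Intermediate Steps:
(2964 - 456/(-4477))/(-3210 + u) = (2964 - 456/(-4477))/(-3210 + 2733) = (2964 - 456*(-1/4477))/(-477) = (2964 + 456/4477)*(-1/477) = (13270284/4477)*(-1/477) = -1474476/237281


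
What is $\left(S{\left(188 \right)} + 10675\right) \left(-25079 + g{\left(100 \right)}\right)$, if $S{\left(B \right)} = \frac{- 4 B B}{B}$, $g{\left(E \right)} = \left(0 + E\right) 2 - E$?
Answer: $-247866617$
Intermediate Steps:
$g{\left(E \right)} = E$ ($g{\left(E \right)} = E 2 - E = 2 E - E = E$)
$S{\left(B \right)} = - 4 B$ ($S{\left(B \right)} = \frac{\left(-4\right) B^{2}}{B} = - 4 B$)
$\left(S{\left(188 \right)} + 10675\right) \left(-25079 + g{\left(100 \right)}\right) = \left(\left(-4\right) 188 + 10675\right) \left(-25079 + 100\right) = \left(-752 + 10675\right) \left(-24979\right) = 9923 \left(-24979\right) = -247866617$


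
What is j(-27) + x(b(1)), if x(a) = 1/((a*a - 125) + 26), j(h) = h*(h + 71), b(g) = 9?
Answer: -21385/18 ≈ -1188.1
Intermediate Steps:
j(h) = h*(71 + h)
x(a) = 1/(-99 + a²) (x(a) = 1/((a² - 125) + 26) = 1/((-125 + a²) + 26) = 1/(-99 + a²))
j(-27) + x(b(1)) = -27*(71 - 27) + 1/(-99 + 9²) = -27*44 + 1/(-99 + 81) = -1188 + 1/(-18) = -1188 - 1/18 = -21385/18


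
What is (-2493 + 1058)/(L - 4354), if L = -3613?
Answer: 1435/7967 ≈ 0.18012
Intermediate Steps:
(-2493 + 1058)/(L - 4354) = (-2493 + 1058)/(-3613 - 4354) = -1435/(-7967) = -1435*(-1/7967) = 1435/7967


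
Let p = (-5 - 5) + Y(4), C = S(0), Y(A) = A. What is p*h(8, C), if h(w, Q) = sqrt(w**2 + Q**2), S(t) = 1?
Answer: -6*sqrt(65) ≈ -48.374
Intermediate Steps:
C = 1
h(w, Q) = sqrt(Q**2 + w**2)
p = -6 (p = (-5 - 5) + 4 = -10 + 4 = -6)
p*h(8, C) = -6*sqrt(1**2 + 8**2) = -6*sqrt(1 + 64) = -6*sqrt(65)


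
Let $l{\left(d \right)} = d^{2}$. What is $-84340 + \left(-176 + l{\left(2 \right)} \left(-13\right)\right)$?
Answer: $-84568$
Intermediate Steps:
$-84340 + \left(-176 + l{\left(2 \right)} \left(-13\right)\right) = -84340 - \left(176 - 2^{2} \left(-13\right)\right) = -84340 + \left(-176 + 4 \left(-13\right)\right) = -84340 - 228 = -84568$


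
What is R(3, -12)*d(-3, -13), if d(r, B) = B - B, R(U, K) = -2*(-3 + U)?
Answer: 0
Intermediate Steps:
R(U, K) = 6 - 2*U
d(r, B) = 0
R(3, -12)*d(-3, -13) = (6 - 2*3)*0 = (6 - 6)*0 = 0*0 = 0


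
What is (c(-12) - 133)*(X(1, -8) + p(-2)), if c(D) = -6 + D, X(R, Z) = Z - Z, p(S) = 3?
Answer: -453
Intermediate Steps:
X(R, Z) = 0
(c(-12) - 133)*(X(1, -8) + p(-2)) = ((-6 - 12) - 133)*(0 + 3) = (-18 - 133)*3 = -151*3 = -453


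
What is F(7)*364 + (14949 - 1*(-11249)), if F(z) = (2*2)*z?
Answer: 36390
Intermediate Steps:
F(z) = 4*z
F(7)*364 + (14949 - 1*(-11249)) = (4*7)*364 + (14949 - 1*(-11249)) = 28*364 + (14949 + 11249) = 10192 + 26198 = 36390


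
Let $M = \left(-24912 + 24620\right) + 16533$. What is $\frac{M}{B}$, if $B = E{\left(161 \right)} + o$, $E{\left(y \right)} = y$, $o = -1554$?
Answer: $- \frac{16241}{1393} \approx -11.659$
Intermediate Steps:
$B = -1393$ ($B = 161 - 1554 = -1393$)
$M = 16241$ ($M = -292 + 16533 = 16241$)
$\frac{M}{B} = \frac{16241}{-1393} = 16241 \left(- \frac{1}{1393}\right) = - \frac{16241}{1393}$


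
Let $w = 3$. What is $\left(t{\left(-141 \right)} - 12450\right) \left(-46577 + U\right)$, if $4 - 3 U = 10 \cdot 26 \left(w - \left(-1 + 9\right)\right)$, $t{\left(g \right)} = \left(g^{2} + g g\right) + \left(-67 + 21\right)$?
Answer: $- \frac{3774350582}{3} \approx -1.2581 \cdot 10^{9}$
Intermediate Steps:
$t{\left(g \right)} = -46 + 2 g^{2}$ ($t{\left(g \right)} = \left(g^{2} + g^{2}\right) - 46 = 2 g^{2} - 46 = -46 + 2 g^{2}$)
$U = \frac{1304}{3}$ ($U = \frac{4}{3} - \frac{10 \cdot 26 \left(3 - \left(-1 + 9\right)\right)}{3} = \frac{4}{3} - \frac{260 \left(3 - 8\right)}{3} = \frac{4}{3} - \frac{260 \left(-5\right)}{3} = \frac{4}{3} - - \frac{1300}{3} = \frac{4}{3} + \frac{1300}{3} = \frac{1304}{3} \approx 434.67$)
$\left(t{\left(-141 \right)} - 12450\right) \left(-46577 + U\right) = \left(\left(-46 + 2 \left(-141\right)^{2}\right) - 12450\right) \left(-46577 + \frac{1304}{3}\right) = \left(\left(-46 + 2 \cdot 19881\right) - 12450\right) \left(- \frac{138427}{3}\right) = \left(\left(-46 + 39762\right) - 12450\right) \left(- \frac{138427}{3}\right) = \left(39716 - 12450\right) \left(- \frac{138427}{3}\right) = 27266 \left(- \frac{138427}{3}\right) = - \frac{3774350582}{3}$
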